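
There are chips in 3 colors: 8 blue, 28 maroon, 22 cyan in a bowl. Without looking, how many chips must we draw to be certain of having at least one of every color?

The hardest color to obtain is blue: we could draw every other chip first — 58 − 8 = 50 chips — without a single blue one.
The next draw must be blue, so 50 + 1 = 51.

51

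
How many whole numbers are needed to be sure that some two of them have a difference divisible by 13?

Use the pigeonhole principle on residue classes: two integers differ by a multiple of 13 exactly when they share a remainder mod 13.
There are 13 residue classes mod 13, so 13 integers can all lie in distinct classes.
One more integer must repeat a residue, giving a difference divisible by 13. So n = 13 + 1 = 14.

14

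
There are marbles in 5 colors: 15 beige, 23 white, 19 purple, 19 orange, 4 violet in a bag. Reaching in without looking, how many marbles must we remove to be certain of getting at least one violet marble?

The worst case draws every non-violet marble first: 15 + 23 + 19 + 19 = 76.
The next draw is then forced to be violet, giving 76 + 1 = 77.

77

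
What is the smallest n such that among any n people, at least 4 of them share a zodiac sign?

There are 12 zodiac signs acting as pigeonholes.
With 12 × 3 = 36 people we could place exactly 3 in each, with no class reaching 4.
One more forces some class to hold 4, so 36 + 1 = 37.

37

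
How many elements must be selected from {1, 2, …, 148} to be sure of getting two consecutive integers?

Partition {1, …, 148} into 74 pairs: {1,2}, {3,4}, …, {147,148}.
Choosing 74 integers — say the 74 even numbers 2, 4, …, 148 — takes one from each pair and avoids the property.
Choosing 75 forces two into the same pair by pigeonhole, and those are consecutive. So 75.

75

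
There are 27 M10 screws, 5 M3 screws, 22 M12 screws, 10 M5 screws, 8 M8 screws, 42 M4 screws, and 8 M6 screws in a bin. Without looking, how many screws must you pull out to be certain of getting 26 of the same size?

104

In the worst case we take at most 25 of each size, but all 5 M3, all 22 M12, all 10 M5, all 8 M8, and all 8 M6 (fewer than 25), giving 25 + 5 + 22 + 10 + 8 + 25 + 8 = 103.
One more screw then forces some size to 26, so 103 + 1 = 104.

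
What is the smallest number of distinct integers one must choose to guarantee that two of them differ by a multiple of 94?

95

Two integers differ by a multiple of 94 exactly when they share a remainder mod 94.
There are 94 residue classes mod 94, so 94 integers can all lie in distinct classes.
One more integer must repeat a residue, giving a difference divisible by 94. So n = 94 + 1 = 95.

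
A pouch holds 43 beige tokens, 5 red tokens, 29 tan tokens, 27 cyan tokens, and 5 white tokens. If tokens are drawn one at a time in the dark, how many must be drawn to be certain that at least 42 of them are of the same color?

108

In the worst case we take at most 41 of each color, but all 5 red, all 29 tan, all 27 cyan, and all 5 white (fewer than 41), giving 41 + 5 + 29 + 27 + 5 = 107.
One more token then forces some color to 42, so 107 + 1 = 108.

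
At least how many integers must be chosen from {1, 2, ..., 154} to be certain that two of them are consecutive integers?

Partition {1, …, 154} into 77 pairs: {1,2}, {3,4}, …, {153,154}.
Choosing 77 integers — say the 77 even numbers 2, 4, …, 154 — takes one from each pair and avoids the property.
Choosing 78 forces two into the same pair by pigeonhole, and those are consecutive. So 78.

78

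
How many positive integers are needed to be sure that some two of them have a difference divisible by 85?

86

Use the pigeonhole principle on residue classes: two integers differ by a multiple of 85 exactly when they share a remainder mod 85.
There are 85 residue classes mod 85, so 85 integers can all lie in distinct classes.
One more integer must repeat a residue, giving a difference divisible by 85. So n = 85 + 1 = 86.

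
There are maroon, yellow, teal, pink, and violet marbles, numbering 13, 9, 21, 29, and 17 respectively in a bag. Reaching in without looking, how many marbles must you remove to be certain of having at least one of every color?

81

The hardest color to obtain is yellow: we could draw every other marble first — 89 − 9 = 80 marbles — without a single yellow one.
The next draw must be yellow, so 80 + 1 = 81.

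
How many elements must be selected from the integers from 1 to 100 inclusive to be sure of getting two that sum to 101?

51

Partition {1, …, 100} into 50 pairs: {1,100}, {2,99}, …, {50,51}.
Choosing 50 integers — say the integers 1 through 50 — takes one from each pair and avoids the property.
Choosing 51 forces two into the same pair by pigeonhole, and those sum to 101. So 51.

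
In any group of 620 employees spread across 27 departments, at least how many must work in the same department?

The 620 employees fall into 27 departments.
If each of the 27 departments held at most 22, the total would be at most 27 × 22 = 594 < 620, a contradiction.
So at least one holds ⌈620/27⌉ = 23.

23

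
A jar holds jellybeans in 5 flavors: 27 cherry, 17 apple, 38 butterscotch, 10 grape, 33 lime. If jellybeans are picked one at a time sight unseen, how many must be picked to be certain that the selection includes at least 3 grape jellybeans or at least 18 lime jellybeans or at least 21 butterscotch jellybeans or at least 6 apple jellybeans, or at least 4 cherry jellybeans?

48

The worst case stops just short of every target: 3 cherry, 5 apple, 20 butterscotch, 2 grape, 17 lime — 3 + 5 + 20 + 2 + 17 = 47 jellybeans.
One more jellybean must push some flavor to its target, so 47 + 1 = 48.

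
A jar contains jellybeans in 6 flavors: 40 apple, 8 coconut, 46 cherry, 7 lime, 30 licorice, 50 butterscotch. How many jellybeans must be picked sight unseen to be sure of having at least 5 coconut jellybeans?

The worst case draws every non-coconut jellybean first: 40 + 46 + 7 + 30 + 50 = 173.
The next 5 draws are then forced to be coconut, giving 173 + 5 = 178.

178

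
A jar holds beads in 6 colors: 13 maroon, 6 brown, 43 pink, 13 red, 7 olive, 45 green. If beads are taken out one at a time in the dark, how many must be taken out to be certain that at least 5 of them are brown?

126

The worst case draws every non-brown bead first: 13 + 43 + 13 + 7 + 45 = 121.
The next 5 draws are then forced to be brown, giving 121 + 5 = 126.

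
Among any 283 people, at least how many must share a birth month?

There are 12 months of the year, which serve as the pigeonholes.
If each of the 12 months of the year held at most 23, the total would be at most 12 × 23 = 276 < 283, a contradiction.
So at least one holds ⌈283/12⌉ = 24.

24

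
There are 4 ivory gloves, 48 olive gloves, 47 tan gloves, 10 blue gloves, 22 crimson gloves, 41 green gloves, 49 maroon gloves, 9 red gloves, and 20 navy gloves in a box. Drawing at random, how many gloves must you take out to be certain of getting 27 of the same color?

170

In the worst case we take at most 26 of each color, but all 4 ivory, all 10 blue, all 22 crimson, all 9 red, and all 20 navy (fewer than 26), giving 4 + 26 + 26 + 10 + 22 + 26 + 26 + 9 + 20 = 169.
One more glove then forces some color to 27, so 169 + 1 = 170.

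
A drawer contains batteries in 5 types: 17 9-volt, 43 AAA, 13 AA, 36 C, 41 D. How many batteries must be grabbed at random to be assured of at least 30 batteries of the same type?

Treat the 5 types as pigeonholes.
In the worst case we take at most 29 of each type, but all 17 9-volt and all 13 AA (fewer than 29), giving 17 + 29 + 13 + 29 + 29 = 117.
One more battery then forces some type to 30, so 117 + 1 = 118.

118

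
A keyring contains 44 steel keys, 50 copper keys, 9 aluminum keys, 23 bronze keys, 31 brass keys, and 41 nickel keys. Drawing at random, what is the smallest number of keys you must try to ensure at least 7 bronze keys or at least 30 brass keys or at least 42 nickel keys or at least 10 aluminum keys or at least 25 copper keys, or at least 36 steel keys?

145

The worst case stops just short of every target: 35 steel, 24 copper, 9 aluminum, 6 bronze, 29 brass, 41 nickel — 35 + 24 + 9 + 6 + 29 + 41 = 144 keys.
One more key must push some type to its target, so 144 + 1 = 145.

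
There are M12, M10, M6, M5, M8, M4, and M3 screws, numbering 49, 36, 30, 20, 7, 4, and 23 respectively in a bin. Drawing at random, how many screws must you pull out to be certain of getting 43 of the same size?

Treat the 7 sizes as pigeonholes.
In the worst case we take at most 42 of each size, but all 36 M10, all 30 M6, all 20 M5, all 7 M8, all 4 M4, and all 23 M3 (fewer than 42), giving 42 + 36 + 30 + 20 + 7 + 4 + 23 = 162.
One more screw then forces some size to 43, so 162 + 1 = 163.

163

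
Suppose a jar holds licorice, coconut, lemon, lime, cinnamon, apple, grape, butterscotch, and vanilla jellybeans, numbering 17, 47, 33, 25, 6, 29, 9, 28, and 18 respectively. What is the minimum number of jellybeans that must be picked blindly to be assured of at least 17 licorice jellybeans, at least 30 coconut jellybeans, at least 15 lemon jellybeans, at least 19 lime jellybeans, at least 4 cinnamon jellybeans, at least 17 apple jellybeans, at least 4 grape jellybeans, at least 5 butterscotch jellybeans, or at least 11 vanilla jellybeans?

Each of the 9 flavors has its own threshold; avoid all of them simultaneously.
The worst case stops just short of every target: 16 licorice, 29 coconut, 14 lemon, 18 lime, 3 cinnamon, 16 apple, 3 grape, 4 butterscotch, 10 vanilla — 16 + 29 + 14 + 18 + 3 + 16 + 3 + 4 + 10 = 113 jellybeans.
One more jellybean must push some flavor to its target, so 113 + 1 = 114.

114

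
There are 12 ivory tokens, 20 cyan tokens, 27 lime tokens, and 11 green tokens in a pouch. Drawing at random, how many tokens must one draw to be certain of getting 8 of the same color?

29

Treat the 4 colors as pigeonholes.
The worst case takes 7 tokens of each color without reaching 8 of any: 4 × 7 = 28.
The next token must bring some color to 8, so 28 + 1 = 29.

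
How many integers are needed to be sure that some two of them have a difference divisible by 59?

Use the pigeonhole principle on residue classes: two integers differ by a multiple of 59 exactly when they share a remainder mod 59.
There are 59 residue classes mod 59, so 59 integers can all lie in distinct classes.
One more integer must repeat a residue, giving a difference divisible by 59. So n = 59 + 1 = 60.

60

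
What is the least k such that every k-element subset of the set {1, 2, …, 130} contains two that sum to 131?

66

Partition {1, …, 130} into 65 pairs: {1,130}, {2,129}, …, {65,66}.
Choosing 65 integers — say the integers 1 through 65 — takes one from each pair and avoids the property.
Choosing 66 forces two into the same pair by pigeonhole, and those sum to 131. So 66.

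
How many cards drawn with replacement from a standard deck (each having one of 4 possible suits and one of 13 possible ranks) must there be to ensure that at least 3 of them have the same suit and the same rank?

105

There are 4 × 13 = 52 (suit, rank) combinations acting as pigeonholes.
With 52 × 2 = 104 cards drawn with replacement from a standard deck we could place exactly 2 in each, with no (suit, rank) pair reaching 3.
One more forces some (suit, rank) pair to hold 3, so 104 + 1 = 105.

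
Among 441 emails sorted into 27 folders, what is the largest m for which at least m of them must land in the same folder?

17

If each of the 27 folders held at most 16, the total would be at most 27 × 16 = 432 < 441, a contradiction.
So at least one holds ⌈441/27⌉ = 17.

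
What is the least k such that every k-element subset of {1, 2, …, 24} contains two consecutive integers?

13

Partition {1, …, 24} into 12 pairs: {1,2}, {3,4}, …, {23,24}.
Choosing 12 integers — say the 12 even numbers 2, 4, …, 24 — takes one from each pair and avoids the property.
Choosing 13 forces two into the same pair by pigeonhole, and those are consecutive. So 13.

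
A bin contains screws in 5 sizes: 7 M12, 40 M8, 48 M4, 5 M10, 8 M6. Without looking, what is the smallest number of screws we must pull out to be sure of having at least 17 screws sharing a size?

53

In the worst case we take at most 16 of each size, but all 7 M12, all 5 M10, and all 8 M6 (fewer than 16), giving 7 + 16 + 16 + 5 + 8 = 52.
One more screw then forces some size to 17, so 52 + 1 = 53.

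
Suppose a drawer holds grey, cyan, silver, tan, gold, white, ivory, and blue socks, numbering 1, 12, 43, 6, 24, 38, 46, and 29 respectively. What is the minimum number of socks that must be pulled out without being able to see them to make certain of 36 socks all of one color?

178

Treat the 8 colors as pigeonholes.
In the worst case we take at most 35 of each color, but all 1 grey, all 12 cyan, all 6 tan, all 24 gold, and all 29 blue (fewer than 35), giving 1 + 12 + 35 + 6 + 24 + 35 + 35 + 29 = 177.
One more sock then forces some color to 36, so 177 + 1 = 178.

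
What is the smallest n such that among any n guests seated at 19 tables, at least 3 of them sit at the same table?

39

There are 19 tables acting as pigeonholes.
With 19 × 2 = 38 guests we could place exactly 2 in each, with no class reaching 3.
One more forces some class to hold 3, so 38 + 1 = 39.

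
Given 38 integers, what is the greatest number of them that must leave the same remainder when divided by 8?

5

If each of the 8 residue classes modulo 8 held at most 4, the total would be at most 8 × 4 = 32 < 38, a contradiction.
So at least one holds ⌈38/8⌉ = 5.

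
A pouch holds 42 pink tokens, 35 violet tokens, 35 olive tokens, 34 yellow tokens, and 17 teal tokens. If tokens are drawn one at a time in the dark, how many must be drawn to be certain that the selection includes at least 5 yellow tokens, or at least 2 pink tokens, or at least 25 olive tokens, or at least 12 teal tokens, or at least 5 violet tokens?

45

Each of the 5 colors has its own threshold; avoid all of them simultaneously.
The worst case stops just short of every target: 1 pink, 4 violet, 24 olive, 4 yellow, 11 teal — 1 + 4 + 24 + 4 + 11 = 44 tokens.
One more token must push some color to its target, so 44 + 1 = 45.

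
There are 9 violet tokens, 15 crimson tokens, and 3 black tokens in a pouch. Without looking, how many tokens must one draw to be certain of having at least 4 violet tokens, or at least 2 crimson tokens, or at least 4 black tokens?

8

The worst case stops just short of every target: 3 violet, 1 crimson, 3 black — 3 + 1 + 3 = 7 tokens.
One more token must push some color to its target, so 7 + 1 = 8.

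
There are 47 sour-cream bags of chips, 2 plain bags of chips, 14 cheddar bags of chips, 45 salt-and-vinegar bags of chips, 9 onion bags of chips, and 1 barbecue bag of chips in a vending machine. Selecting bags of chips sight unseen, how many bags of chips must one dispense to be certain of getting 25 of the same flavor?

In the worst case we take at most 24 of each flavor, but all 2 plain, all 14 cheddar, all 9 onion, and all 1 barbecue (fewer than 24), giving 24 + 2 + 14 + 24 + 9 + 1 = 74.
One more bag of chips then forces some flavor to 25, so 74 + 1 = 75.

75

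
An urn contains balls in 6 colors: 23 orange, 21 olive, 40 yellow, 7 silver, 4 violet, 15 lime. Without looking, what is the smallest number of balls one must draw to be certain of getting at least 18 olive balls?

The worst case draws every non-olive ball first: 23 + 40 + 7 + 4 + 15 = 89.
The next 18 draws are then forced to be olive, giving 89 + 18 = 107.

107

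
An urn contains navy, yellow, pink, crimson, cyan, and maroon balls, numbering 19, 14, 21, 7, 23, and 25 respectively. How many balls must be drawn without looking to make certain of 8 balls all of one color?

The worst case takes 7 balls of each color without reaching 8 of any: 6 × 7 = 42.
The next ball must bring some color to 8, so 42 + 1 = 43.

43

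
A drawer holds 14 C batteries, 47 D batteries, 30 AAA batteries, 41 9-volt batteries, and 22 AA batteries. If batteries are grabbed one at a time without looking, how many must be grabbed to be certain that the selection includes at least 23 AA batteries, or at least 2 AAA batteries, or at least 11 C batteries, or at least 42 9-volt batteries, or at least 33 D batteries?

The worst case stops just short of every target: 10 C, 32 D, 1 AAA, 41 9-volt, 22 AA — 10 + 32 + 1 + 41 + 22 = 106 batteries.
One more battery must push some type to its target, so 106 + 1 = 107.

107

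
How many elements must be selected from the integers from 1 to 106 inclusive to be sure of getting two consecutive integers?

54

Partition {1, …, 106} into 53 pairs: {1,2}, {3,4}, …, {105,106}.
Choosing 53 integers — say the 53 even numbers 2, 4, …, 106 — takes one from each pair and avoids the property.
Choosing 54 forces two into the same pair by pigeonhole, and those are consecutive. So 54.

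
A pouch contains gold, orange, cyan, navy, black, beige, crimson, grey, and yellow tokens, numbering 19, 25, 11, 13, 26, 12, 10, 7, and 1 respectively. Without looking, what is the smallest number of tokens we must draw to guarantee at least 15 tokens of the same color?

In the worst case we take at most 14 of each color, but all 11 cyan, all 13 navy, all 12 beige, all 10 crimson, all 7 grey, and all 1 yellow (fewer than 14), giving 14 + 14 + 11 + 13 + 14 + 12 + 10 + 7 + 1 = 96.
One more token then forces some color to 15, so 96 + 1 = 97.

97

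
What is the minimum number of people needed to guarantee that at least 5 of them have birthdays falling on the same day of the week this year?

There are 7 days of the week acting as pigeonholes.
With 7 × 4 = 28 people we could place exactly 4 in each, with no class reaching 5.
One more forces some class to hold 5, so 28 + 1 = 29.

29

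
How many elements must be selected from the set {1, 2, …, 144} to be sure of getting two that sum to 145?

Partition {1, …, 144} into 72 pairs: {1,144}, {2,143}, …, {72,73}.
Choosing 72 integers — say the integers 1 through 72 — takes one from each pair and avoids the property.
Choosing 73 forces two into the same pair by pigeonhole, and those sum to 145. So 73.

73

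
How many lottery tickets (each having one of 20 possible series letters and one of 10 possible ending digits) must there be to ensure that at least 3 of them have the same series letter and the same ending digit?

401

There are 20 × 10 = 200 (series letter, ending digit) combinations acting as pigeonholes.
With 200 × 2 = 400 lottery tickets we could place exactly 2 in each, with no (series letter, ending digit) pair reaching 3.
One more forces some (series letter, ending digit) pair to hold 3, so 400 + 1 = 401.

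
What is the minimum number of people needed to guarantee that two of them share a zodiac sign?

There are 12 zodiac signs acting as pigeonholes.
With 12 people we could place one in each, avoiding any repeat.
One more forces some class to hold 2, so 12 + 1 = 13.

13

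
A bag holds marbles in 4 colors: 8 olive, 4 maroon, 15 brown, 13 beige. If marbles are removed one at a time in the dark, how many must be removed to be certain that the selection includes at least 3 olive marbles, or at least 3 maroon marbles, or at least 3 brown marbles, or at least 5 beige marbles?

The worst case stops just short of every target: 2 olive, 2 maroon, 2 brown, 4 beige — 2 + 2 + 2 + 4 = 10 marbles.
One more marble must push some color to its target, so 10 + 1 = 11.

11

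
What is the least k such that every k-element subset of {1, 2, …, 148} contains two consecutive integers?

75

Partition {1, …, 148} into 74 pairs: {1,2}, {3,4}, …, {147,148}.
Choosing 74 integers — say the 74 even numbers 2, 4, …, 148 — takes one from each pair and avoids the property.
Choosing 75 forces two into the same pair by pigeonhole, and those are consecutive. So 75.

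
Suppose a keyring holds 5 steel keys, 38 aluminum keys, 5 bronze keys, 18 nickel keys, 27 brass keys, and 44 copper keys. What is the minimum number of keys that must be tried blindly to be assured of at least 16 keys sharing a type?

In the worst case we take at most 15 of each type, but all 5 steel and all 5 bronze (fewer than 15), giving 5 + 15 + 5 + 15 + 15 + 15 = 70.
One more key then forces some type to 16, so 70 + 1 = 71.

71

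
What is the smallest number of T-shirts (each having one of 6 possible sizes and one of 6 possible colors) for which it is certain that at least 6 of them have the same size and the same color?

181

There are 6 × 6 = 36 (size, color) combinations acting as pigeonholes.
With 36 × 5 = 180 T-shirts we could place exactly 5 in each, with no (size, color) pair reaching 6.
One more forces some (size, color) pair to hold 6, so 180 + 1 = 181.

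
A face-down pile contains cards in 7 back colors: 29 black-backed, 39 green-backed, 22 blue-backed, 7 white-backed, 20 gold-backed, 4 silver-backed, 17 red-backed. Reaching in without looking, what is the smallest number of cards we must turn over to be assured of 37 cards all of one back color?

Treat the 7 back colors as pigeonholes.
In the worst case we take at most 36 of each back color, but all 29 black-backed, all 22 blue-backed, all 7 white-backed, all 20 gold-backed, all 4 silver-backed, and all 17 red-backed (fewer than 36), giving 29 + 36 + 22 + 7 + 20 + 4 + 17 = 135.
One more card then forces some back color to 37, so 135 + 1 = 136.

136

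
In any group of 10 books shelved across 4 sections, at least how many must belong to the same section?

3

The 10 books fall into 4 sections.
If each of the 4 sections held at most 2, the total would be at most 4 × 2 = 8 < 10, a contradiction.
So at least one holds ⌈10/4⌉ = 3.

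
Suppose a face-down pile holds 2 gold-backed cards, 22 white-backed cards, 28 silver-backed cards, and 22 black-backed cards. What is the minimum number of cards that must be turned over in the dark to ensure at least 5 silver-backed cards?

51

The worst case draws every non-silver-backed card first: 2 + 22 + 22 = 46.
The next 5 draws are then forced to be silver-backed, giving 46 + 5 = 51.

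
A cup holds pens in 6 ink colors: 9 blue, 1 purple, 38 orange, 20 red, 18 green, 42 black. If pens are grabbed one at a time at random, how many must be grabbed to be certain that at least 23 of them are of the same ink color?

93

In the worst case we take at most 22 of each ink color, but all 9 blue, all 1 purple, all 20 red, and all 18 green (fewer than 22), giving 9 + 1 + 22 + 20 + 18 + 22 = 92.
One more pen then forces some ink color to 23, so 92 + 1 = 93.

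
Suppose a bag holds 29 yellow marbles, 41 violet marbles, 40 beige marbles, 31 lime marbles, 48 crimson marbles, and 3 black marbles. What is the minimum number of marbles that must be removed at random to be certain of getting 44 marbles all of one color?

188

Treat the 6 colors as pigeonholes.
In the worst case we take at most 43 of each color, but all 29 yellow, all 41 violet, all 40 beige, all 31 lime, and all 3 black (fewer than 43), giving 29 + 41 + 40 + 31 + 43 + 3 = 187.
One more marble then forces some color to 44, so 187 + 1 = 188.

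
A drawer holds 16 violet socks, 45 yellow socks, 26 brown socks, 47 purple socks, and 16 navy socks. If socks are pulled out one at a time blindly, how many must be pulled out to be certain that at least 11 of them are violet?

The worst case draws every non-violet sock first: 45 + 26 + 47 + 16 = 134.
The next 11 draws are then forced to be violet, giving 134 + 11 = 145.

145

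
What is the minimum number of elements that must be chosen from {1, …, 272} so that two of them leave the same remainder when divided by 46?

47

Use the pigeonhole principle on residue classes: group the integers by remainder mod 46; there are 46 residue classes, each nonempty in this range.
Choosing one from each class (46 integers) avoids any shared remainder.
One more choice must repeat a class, so two differ by a multiple of 46. Hence 46 + 1 = 47.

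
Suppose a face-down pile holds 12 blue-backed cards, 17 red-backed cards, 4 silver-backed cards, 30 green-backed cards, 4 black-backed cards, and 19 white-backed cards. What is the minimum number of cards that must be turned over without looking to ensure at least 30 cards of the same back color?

86

In the worst case we take at most 29 of each back color, but all 12 blue-backed, all 17 red-backed, all 4 silver-backed, all 4 black-backed, and all 19 white-backed (fewer than 29), giving 12 + 17 + 4 + 29 + 4 + 19 = 85.
One more card then forces some back color to 30, so 85 + 1 = 86.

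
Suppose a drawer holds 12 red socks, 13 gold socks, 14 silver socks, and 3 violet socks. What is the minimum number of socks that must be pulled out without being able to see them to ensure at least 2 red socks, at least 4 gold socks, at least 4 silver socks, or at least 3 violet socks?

Each of the 4 colors has its own threshold; avoid all of them simultaneously.
The worst case stops just short of every target: 1 red, 3 gold, 3 silver, 2 violet — 1 + 3 + 3 + 2 = 9 socks.
One more sock must push some color to its target, so 9 + 1 = 10.

10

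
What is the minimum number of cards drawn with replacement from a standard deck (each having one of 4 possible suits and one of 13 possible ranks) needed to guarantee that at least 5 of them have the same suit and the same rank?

209

There are 4 × 13 = 52 (suit, rank) combinations acting as pigeonholes.
With 52 × 4 = 208 cards drawn with replacement from a standard deck we could place exactly 4 in each, with no (suit, rank) pair reaching 5.
One more forces some (suit, rank) pair to hold 5, so 208 + 1 = 209.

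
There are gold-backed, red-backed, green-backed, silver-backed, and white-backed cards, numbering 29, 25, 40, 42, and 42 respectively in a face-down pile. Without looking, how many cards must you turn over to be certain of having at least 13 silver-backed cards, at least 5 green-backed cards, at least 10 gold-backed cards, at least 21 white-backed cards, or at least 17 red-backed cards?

Each of the 5 back colors has its own threshold; avoid all of them simultaneously.
The worst case stops just short of every target: 9 gold-backed, 16 red-backed, 4 green-backed, 12 silver-backed, 20 white-backed — 9 + 16 + 4 + 12 + 20 = 61 cards.
One more card must push some back color to its target, so 61 + 1 = 62.

62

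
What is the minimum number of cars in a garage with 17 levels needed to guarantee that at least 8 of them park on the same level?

There are 17 levels acting as pigeonholes.
With 17 × 7 = 119 cars we could place exactly 7 in each, with no class reaching 8.
One more forces some class to hold 8, so 119 + 1 = 120.

120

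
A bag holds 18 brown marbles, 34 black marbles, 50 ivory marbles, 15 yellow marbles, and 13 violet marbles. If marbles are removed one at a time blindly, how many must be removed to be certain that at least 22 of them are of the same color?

In the worst case we take at most 21 of each color, but all 18 brown, all 15 yellow, and all 13 violet (fewer than 21), giving 18 + 21 + 21 + 15 + 13 = 88.
One more marble then forces some color to 22, so 88 + 1 = 89.

89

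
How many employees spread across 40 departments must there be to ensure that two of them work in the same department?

41

There are 40 departments acting as pigeonholes.
With 40 employees we could place one in each, avoiding any repeat.
One more forces some class to hold 2, so 40 + 1 = 41.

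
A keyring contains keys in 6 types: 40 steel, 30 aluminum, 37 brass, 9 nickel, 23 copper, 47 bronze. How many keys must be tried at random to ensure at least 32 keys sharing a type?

156

Treat the 6 types as pigeonholes.
In the worst case we take at most 31 of each type, but all 30 aluminum, all 9 nickel, and all 23 copper (fewer than 31), giving 31 + 30 + 31 + 9 + 23 + 31 = 155.
One more key then forces some type to 32, so 155 + 1 = 156.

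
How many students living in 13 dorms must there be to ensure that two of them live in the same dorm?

14

There are 13 dorms acting as pigeonholes.
With 13 students we could place one in each, avoiding any repeat.
One more forces some class to hold 2, so 13 + 1 = 14.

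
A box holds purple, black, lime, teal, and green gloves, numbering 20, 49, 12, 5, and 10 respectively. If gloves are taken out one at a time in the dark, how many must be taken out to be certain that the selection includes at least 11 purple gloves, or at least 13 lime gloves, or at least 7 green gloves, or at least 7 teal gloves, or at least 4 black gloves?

The worst case stops just short of every target: 10 purple, 3 black, 12 lime, all 5 teal, 6 green — 10 + 3 + 12 + 5 + 6 = 36 gloves.
One more glove must push some color to its target, so 36 + 1 = 37.

37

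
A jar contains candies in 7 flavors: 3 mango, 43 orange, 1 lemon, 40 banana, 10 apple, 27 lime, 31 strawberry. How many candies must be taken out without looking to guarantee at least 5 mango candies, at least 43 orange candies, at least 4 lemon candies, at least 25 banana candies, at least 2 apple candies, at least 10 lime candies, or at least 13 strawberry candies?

93

Each of the 7 flavors has its own threshold; avoid all of them simultaneously.
The worst case stops just short of every target: all 3 mango, 42 orange, all 1 lemon, 24 banana, 1 apple, 9 lime, 12 strawberry — 3 + 42 + 1 + 24 + 1 + 9 + 12 = 92 candies.
One more candy must push some flavor to its target, so 92 + 1 = 93.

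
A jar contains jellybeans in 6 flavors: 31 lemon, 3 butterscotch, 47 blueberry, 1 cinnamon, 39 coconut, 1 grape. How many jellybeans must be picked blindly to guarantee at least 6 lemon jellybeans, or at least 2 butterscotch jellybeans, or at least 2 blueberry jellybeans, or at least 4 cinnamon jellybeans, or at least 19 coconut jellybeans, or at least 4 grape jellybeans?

The worst case stops just short of every target: 5 lemon, 1 butterscotch, 1 blueberry, all 1 cinnamon, 18 coconut, all 1 grape — 5 + 1 + 1 + 1 + 18 + 1 = 27 jellybeans.
One more jellybean must push some flavor to its target, so 27 + 1 = 28.

28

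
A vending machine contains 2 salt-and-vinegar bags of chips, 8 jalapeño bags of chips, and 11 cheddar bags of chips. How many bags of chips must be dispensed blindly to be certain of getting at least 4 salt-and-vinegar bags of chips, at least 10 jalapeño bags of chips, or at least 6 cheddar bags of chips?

The worst case stops just short of every target: all 2 salt-and-vinegar, all 8 jalapeño, 5 cheddar — 2 + 8 + 5 = 15 bags of chips.
One more bag of chips must push some flavor to its target, so 15 + 1 = 16.

16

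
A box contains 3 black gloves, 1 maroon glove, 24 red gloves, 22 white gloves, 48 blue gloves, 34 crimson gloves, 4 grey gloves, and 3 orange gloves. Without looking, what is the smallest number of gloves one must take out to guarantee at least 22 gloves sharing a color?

96

Treat the 8 colors as pigeonholes.
In the worst case we take at most 21 of each color, but all 3 black, all 1 maroon, all 4 grey, and all 3 orange (fewer than 21), giving 3 + 1 + 21 + 21 + 21 + 21 + 4 + 3 = 95.
One more glove then forces some color to 22, so 95 + 1 = 96.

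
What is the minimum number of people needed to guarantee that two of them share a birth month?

13

There are 12 months of the year acting as pigeonholes.
With 12 people we could place one in each, avoiding any repeat.
One more forces some class to hold 2, so 12 + 1 = 13.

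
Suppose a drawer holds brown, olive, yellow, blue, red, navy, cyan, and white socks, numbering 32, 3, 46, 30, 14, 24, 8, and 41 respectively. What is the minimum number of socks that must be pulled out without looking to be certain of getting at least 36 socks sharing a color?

In the worst case we take at most 35 of each color, but all 32 brown, all 3 olive, all 30 blue, all 14 red, all 24 navy, and all 8 cyan (fewer than 35), giving 32 + 3 + 35 + 30 + 14 + 24 + 8 + 35 = 181.
One more sock then forces some color to 36, so 181 + 1 = 182.

182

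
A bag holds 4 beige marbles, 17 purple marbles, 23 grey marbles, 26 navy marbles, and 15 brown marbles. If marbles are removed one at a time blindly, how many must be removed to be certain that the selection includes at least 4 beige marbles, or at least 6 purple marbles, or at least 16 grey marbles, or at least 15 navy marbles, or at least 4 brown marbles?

The worst case stops just short of every target: 3 beige, 5 purple, 15 grey, 14 navy, 3 brown — 3 + 5 + 15 + 14 + 3 = 40 marbles.
One more marble must push some color to its target, so 40 + 1 = 41.

41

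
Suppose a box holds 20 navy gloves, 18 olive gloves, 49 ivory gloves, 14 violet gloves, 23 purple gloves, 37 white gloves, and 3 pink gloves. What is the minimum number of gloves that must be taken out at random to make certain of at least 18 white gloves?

The worst case draws every non-white glove first: 20 + 18 + 49 + 14 + 23 + 3 = 127.
The next 18 draws are then forced to be white, giving 127 + 18 = 145.

145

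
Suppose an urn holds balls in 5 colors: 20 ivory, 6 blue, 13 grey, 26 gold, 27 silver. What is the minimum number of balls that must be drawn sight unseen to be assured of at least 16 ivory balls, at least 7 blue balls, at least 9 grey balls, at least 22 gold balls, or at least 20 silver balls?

The worst case stops just short of every target: 15 ivory, 6 blue, 8 grey, 21 gold, 19 silver — 15 + 6 + 8 + 21 + 19 = 69 balls.
One more ball must push some color to its target, so 69 + 1 = 70.

70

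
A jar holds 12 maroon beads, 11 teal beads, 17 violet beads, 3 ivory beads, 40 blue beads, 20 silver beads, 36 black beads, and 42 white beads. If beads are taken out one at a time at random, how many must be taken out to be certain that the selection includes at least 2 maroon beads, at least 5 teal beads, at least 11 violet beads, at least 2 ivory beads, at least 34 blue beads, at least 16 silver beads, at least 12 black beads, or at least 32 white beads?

107

The worst case stops just short of every target: 1 maroon, 4 teal, 10 violet, 1 ivory, 33 blue, 15 silver, 11 black, 31 white — 1 + 4 + 10 + 1 + 33 + 15 + 11 + 31 = 106 beads.
One more bead must push some color to its target, so 106 + 1 = 107.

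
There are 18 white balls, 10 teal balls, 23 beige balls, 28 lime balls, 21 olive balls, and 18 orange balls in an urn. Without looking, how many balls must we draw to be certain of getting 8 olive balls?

105

To avoid olive balls as long as possible, exhaust the other 5 colors first.
The worst case draws every non-olive ball first: 18 + 10 + 23 + 28 + 18 = 97.
The next 8 draws are then forced to be olive, giving 97 + 8 = 105.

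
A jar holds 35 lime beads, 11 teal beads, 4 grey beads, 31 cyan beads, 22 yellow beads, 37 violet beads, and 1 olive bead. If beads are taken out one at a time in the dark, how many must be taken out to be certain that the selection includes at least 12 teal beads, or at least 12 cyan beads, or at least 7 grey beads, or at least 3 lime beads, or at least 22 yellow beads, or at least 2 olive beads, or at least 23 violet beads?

73

The worst case stops just short of every target: 2 lime, 11 teal, all 4 grey, 11 cyan, 21 yellow, 22 violet, 1 olive — 2 + 11 + 4 + 11 + 21 + 22 + 1 = 72 beads.
One more bead must push some color to its target, so 72 + 1 = 73.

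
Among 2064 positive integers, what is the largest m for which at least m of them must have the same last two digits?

21

There are 100 possible two-digit endings, which serve as the pigeonholes.
If each of the 100 possible two-digit endings held at most 20, the total would be at most 100 × 20 = 2000 < 2064, a contradiction.
So at least one holds ⌈2064/100⌉ = 21.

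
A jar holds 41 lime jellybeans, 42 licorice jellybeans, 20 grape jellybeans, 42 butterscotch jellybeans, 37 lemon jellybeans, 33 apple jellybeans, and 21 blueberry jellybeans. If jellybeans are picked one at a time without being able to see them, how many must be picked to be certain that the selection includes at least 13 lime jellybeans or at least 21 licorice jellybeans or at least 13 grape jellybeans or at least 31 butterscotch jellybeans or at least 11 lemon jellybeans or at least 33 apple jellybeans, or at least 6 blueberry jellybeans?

122

Each of the 7 flavors has its own threshold; avoid all of them simultaneously.
The worst case stops just short of every target: 12 lime, 20 licorice, 12 grape, 30 butterscotch, 10 lemon, 32 apple, 5 blueberry — 12 + 20 + 12 + 30 + 10 + 32 + 5 = 121 jellybeans.
One more jellybean must push some flavor to its target, so 121 + 1 = 122.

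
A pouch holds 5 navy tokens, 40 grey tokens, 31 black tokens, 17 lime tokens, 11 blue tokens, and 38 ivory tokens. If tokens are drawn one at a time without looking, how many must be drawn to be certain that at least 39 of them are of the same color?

141

Treat the 6 colors as pigeonholes.
In the worst case we take at most 38 of each color, but all 5 navy, all 31 black, all 17 lime, and all 11 blue (fewer than 38), giving 5 + 38 + 31 + 17 + 11 + 38 = 140.
One more token then forces some color to 39, so 140 + 1 = 141.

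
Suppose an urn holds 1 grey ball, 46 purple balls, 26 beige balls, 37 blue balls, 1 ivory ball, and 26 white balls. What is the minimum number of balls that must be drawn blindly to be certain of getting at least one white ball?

The worst case draws every non-white ball first: 1 + 46 + 26 + 37 + 1 = 111.
The next draw is then forced to be white, giving 111 + 1 = 112.

112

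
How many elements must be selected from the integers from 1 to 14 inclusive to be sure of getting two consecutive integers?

8

Partition {1, …, 14} into 7 pairs: {1,2}, {3,4}, …, {13,14}.
Choosing 7 integers — say the 7 even numbers 2, 4, …, 14 — takes one from each pair and avoids the property.
Choosing 8 forces two into the same pair by pigeonhole, and those are consecutive. So 8.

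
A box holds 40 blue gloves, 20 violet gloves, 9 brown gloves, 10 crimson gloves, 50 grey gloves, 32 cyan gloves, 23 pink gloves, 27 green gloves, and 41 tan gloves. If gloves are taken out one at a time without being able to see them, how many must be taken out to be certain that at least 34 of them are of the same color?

221

Treat the 9 colors as pigeonholes.
In the worst case we take at most 33 of each color, but all 20 violet, all 9 brown, all 10 crimson, all 32 cyan, all 23 pink, and all 27 green (fewer than 33), giving 33 + 20 + 9 + 10 + 33 + 32 + 23 + 27 + 33 = 220.
One more glove then forces some color to 34, so 220 + 1 = 221.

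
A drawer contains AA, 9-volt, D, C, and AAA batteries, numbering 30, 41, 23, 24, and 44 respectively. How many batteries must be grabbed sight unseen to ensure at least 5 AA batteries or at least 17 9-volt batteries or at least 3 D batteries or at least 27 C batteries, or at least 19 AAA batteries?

Each of the 5 types has its own threshold; avoid all of them simultaneously.
The worst case stops just short of every target: 4 AA, 16 9-volt, 2 D, all 24 C, 18 AAA — 4 + 16 + 2 + 24 + 18 = 64 batteries.
One more battery must push some type to its target, so 64 + 1 = 65.

65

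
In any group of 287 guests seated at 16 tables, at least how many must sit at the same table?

The 287 guests fall into 16 tables.
If each of the 16 tables held at most 17, the total would be at most 16 × 17 = 272 < 287, a contradiction.
So at least one holds ⌈287/16⌉ = 18.

18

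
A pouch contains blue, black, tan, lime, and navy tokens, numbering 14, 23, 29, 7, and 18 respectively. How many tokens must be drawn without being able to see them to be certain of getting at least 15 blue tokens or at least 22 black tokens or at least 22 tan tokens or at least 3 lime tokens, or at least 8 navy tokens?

The worst case stops just short of every target: 14 blue, 21 black, 21 tan, 2 lime, 7 navy — 14 + 21 + 21 + 2 + 7 = 65 tokens.
One more token must push some color to its target, so 65 + 1 = 66.

66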